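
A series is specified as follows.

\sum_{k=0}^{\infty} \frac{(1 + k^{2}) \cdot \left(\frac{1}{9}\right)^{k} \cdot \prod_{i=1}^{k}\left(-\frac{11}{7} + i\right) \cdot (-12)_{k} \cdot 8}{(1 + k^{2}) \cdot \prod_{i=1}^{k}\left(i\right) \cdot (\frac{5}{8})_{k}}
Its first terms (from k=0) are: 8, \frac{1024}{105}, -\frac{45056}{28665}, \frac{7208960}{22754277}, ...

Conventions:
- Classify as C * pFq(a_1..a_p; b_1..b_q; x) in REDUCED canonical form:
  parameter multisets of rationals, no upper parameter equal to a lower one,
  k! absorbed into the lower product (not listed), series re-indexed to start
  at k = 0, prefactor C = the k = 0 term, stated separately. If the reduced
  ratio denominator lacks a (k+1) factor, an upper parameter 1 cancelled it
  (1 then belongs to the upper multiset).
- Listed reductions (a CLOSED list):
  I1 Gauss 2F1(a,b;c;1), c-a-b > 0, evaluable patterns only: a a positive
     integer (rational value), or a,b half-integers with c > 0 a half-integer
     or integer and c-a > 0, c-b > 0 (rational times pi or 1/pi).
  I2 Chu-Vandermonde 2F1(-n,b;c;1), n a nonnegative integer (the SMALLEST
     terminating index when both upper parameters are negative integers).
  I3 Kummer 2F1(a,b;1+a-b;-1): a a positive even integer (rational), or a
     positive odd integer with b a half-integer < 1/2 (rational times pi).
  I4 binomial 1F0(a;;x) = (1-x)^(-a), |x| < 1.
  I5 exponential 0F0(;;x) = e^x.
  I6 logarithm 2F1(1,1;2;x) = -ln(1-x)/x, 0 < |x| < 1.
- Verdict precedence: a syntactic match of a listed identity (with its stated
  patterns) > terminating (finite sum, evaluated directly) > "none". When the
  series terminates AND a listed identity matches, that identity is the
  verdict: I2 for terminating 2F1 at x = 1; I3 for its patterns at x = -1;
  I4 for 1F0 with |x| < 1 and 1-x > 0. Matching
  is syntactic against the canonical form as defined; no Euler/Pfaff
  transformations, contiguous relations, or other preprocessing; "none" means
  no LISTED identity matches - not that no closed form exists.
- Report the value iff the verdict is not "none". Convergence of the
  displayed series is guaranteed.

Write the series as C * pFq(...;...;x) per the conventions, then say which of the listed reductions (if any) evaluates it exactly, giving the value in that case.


At argument \frac{1}{9}: a 2F1 with upper {-12, -\frac{4}{7}}, lower {\frac{5}{8}}, scaled by C = 8. Verdict: terminating - upper parameter -12 makes this a finite sum (last index 12), evaluated exactly. Its exact value is \frac{16342274331711484616525515931943608}{993411750496742688963830745479895}.

Key observation: from the first term 8: the product of the first k integers (C = 8, x = 1/9) is k!.
Adjacent-term ratio: r(k) = \frac{1}{9} * (k-12) (k-\frac{4}{7}) / [(k+\frac{5}{8}) (k+1)] - rational in k, leading ratio \frac{1}{9}; with t_0 = 8, classification follows.


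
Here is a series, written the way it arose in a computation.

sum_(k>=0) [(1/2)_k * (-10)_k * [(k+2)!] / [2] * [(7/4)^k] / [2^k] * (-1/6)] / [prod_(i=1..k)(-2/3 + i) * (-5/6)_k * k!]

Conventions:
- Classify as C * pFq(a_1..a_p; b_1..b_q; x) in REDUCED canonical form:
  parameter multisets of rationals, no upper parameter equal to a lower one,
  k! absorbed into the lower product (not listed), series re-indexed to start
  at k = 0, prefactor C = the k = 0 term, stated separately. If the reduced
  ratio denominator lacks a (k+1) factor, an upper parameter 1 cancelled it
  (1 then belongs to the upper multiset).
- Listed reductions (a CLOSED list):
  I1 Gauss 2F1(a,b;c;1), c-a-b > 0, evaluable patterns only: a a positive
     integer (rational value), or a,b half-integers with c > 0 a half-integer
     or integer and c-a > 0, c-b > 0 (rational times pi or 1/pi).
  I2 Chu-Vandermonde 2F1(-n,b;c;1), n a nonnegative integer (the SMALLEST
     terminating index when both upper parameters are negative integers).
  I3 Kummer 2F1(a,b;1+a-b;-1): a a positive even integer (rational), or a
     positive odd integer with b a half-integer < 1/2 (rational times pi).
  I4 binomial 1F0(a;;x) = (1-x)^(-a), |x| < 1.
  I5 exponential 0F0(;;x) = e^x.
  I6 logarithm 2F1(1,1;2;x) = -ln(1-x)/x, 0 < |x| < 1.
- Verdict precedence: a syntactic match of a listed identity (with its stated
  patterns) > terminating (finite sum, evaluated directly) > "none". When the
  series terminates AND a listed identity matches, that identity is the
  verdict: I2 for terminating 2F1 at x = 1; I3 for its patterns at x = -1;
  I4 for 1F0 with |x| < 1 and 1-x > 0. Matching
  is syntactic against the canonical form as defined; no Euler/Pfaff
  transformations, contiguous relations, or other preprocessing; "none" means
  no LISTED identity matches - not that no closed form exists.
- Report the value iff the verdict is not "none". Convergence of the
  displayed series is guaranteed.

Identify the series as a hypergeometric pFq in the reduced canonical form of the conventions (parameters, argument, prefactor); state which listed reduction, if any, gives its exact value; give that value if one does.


The tell: t_0 = -1/6 here, and the lower running product (prefactor -1/6) is a rising factorial.
Ratio: r(k) = (7/8) * (k-10) (k+1/2) (k+3) / [(k-5/6) (k+1/3) (k+1)] - poly over poly, x = (7/8) from leading terms; C = -1/6 at k = 0.

x = 7/8 here; the reduced form reads 3F2, upper {-10, 1/2, 3}, lower {-5/6, 1/3}, C = -1/6. Verdict: terminating at k = 10: the factor (-10)_k kills every later term; summing the 11 survivors is exact. Sum: -20725240912547378399/969274761832877260800.


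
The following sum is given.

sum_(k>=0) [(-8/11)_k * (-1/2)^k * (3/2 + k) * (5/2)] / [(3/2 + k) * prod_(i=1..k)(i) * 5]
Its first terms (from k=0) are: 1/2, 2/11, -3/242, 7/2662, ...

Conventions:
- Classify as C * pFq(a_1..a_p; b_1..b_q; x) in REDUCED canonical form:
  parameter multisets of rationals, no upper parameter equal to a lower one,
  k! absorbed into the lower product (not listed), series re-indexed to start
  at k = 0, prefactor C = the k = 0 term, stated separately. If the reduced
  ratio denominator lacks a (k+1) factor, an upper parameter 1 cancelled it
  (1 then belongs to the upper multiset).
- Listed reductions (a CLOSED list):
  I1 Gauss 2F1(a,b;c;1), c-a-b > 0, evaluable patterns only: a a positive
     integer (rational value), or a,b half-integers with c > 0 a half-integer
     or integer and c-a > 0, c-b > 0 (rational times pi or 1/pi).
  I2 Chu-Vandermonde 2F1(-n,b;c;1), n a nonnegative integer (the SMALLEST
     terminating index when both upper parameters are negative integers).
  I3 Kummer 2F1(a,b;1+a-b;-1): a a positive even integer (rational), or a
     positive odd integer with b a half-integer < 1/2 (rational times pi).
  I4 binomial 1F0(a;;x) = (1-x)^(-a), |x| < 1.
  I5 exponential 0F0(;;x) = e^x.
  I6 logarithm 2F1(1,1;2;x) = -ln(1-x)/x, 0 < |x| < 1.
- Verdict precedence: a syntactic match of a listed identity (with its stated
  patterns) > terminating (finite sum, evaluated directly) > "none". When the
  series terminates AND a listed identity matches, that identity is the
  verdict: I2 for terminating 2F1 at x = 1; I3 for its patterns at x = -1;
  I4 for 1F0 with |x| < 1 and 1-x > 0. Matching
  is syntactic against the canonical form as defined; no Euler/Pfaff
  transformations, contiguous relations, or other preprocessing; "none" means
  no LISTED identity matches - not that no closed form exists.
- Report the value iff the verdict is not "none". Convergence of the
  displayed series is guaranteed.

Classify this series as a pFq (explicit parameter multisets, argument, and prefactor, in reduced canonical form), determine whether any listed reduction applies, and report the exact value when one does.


This is 1/2 * 1F0(-8/11; -; -1/2) in reduced canonical form. Verdict: the I4 binomial reduction matches (the 1F0 binomial series: exponent 8/11, x = -1/2). Its exact value is (1/2) * (3/2)^(8/11).

First insight: t_0 being 1/2, striking the common factor k + 3/2 reduces the term (C = 1/2, x = -1/2).
Adjacent-term ratio: r(k) = (-1/2) * (k-8/11) / [(k+1)] - poly over poly, x = (-1/2) from leading terms; C = 1/2 at k = 0.


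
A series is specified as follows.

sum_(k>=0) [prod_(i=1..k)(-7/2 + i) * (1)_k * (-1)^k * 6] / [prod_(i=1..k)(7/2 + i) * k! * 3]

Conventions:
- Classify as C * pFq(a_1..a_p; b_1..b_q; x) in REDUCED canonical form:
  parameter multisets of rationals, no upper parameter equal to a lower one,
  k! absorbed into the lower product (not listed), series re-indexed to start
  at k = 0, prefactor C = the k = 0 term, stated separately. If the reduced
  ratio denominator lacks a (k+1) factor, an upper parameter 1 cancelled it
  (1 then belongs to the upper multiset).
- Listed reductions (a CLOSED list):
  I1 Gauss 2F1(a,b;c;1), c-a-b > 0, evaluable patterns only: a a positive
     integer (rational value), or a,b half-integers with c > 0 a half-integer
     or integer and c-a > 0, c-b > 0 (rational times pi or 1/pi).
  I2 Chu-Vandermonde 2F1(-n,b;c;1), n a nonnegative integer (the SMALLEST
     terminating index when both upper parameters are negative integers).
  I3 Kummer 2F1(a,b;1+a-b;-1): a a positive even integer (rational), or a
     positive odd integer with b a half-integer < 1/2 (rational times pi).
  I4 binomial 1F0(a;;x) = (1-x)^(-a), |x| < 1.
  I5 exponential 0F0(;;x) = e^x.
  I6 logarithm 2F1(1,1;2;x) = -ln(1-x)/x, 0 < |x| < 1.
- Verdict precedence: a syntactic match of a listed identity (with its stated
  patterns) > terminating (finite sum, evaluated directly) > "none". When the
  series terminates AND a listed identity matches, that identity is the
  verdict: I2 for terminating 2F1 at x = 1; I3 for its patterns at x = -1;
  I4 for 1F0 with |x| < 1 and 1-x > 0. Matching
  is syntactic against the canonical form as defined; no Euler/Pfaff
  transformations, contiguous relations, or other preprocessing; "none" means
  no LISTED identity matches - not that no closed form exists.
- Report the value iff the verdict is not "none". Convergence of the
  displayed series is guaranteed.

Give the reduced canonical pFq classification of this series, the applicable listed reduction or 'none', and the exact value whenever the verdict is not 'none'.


The series (x = -1) is 2F1: upper {-5/2, 1}, lower {9/2}, prefactor 2. Verdict: this is the Kummer evaluation I3 (x = -1; c = 9/2 equals 1+a-b for upper {-5/2, 1}: listed pattern). Its exact value is (35/32) * pi.

Key step: with t_0 = 2, the lower running product (C = 2, x = -1) is a rising factorial.
Consecutive-term ratio: r(k) = (-1) * (k-5/2) (k+1) / [(k+9/2) (k+1)] ; factor over Q: parameters, x = (-1), and C = 2.


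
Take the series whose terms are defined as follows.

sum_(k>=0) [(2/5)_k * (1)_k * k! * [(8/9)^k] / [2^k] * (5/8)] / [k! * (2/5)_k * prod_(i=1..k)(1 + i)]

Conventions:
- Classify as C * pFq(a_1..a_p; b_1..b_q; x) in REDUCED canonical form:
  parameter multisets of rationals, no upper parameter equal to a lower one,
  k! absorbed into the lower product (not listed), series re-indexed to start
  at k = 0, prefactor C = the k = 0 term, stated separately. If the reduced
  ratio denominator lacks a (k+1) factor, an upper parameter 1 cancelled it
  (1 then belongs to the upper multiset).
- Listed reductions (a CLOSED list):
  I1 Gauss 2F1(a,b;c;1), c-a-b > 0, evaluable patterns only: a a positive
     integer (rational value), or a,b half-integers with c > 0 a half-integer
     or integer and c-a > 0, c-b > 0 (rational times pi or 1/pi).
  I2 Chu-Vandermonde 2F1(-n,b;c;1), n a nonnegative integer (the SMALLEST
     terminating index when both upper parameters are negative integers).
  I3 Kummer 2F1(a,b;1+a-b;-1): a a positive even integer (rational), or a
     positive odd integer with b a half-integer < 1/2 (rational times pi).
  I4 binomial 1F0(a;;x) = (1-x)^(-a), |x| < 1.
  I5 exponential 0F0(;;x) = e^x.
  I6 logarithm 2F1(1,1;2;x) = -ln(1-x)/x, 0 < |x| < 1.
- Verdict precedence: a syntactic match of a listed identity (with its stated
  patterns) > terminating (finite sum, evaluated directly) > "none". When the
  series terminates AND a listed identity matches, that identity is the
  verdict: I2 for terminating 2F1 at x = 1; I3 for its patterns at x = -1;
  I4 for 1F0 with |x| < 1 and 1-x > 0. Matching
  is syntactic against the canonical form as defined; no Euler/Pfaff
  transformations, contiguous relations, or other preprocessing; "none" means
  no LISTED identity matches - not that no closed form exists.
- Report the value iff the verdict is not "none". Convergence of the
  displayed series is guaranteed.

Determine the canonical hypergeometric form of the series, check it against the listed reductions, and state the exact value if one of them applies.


x = 4/9 here; the reduced form reads 2F1, upper {1, 1}, lower {2}, C = 5/8. Verdict: the logarithmic series (I6) matches (the logarithm: parameters (1,1;2), x = 4/9). Value: (-45/32) * ln(5/9).

Structural cue: t_0 = 5/8 here, and the lower running product (C = 5/8) is a rising factorial.
Step ratio: r(k) = (4/9) * (k+1) (k+1) / [(k+2) (k+1)] - rational in k, leading ratio (4/9); with t_0 = 5/8, classification follows.


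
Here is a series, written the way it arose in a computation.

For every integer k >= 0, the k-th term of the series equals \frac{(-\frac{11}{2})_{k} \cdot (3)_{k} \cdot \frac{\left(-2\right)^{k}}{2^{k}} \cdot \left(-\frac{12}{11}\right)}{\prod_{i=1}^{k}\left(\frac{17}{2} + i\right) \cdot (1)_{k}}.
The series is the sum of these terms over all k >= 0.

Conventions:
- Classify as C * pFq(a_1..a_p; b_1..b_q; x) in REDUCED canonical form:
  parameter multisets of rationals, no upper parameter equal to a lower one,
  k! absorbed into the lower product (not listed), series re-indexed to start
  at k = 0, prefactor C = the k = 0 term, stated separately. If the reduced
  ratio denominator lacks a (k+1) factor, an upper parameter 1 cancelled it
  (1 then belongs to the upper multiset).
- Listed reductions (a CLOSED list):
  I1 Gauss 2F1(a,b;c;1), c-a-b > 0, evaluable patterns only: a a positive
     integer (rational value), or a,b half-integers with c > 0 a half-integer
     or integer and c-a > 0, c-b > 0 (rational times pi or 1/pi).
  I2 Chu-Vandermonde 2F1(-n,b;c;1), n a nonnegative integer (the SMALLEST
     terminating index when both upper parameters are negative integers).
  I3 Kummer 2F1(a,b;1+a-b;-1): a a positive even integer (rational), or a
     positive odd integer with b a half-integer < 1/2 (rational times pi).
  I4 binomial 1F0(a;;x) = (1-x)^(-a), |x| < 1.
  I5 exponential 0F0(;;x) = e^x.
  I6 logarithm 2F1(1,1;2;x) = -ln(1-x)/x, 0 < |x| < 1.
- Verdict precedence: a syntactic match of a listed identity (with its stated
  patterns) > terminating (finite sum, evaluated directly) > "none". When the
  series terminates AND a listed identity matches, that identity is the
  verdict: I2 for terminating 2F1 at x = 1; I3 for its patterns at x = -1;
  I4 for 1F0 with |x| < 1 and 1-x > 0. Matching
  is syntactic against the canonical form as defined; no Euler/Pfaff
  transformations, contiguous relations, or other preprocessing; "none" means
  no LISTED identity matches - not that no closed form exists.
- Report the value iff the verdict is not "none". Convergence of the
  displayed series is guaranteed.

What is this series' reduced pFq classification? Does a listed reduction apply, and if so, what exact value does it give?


This is -\frac{12}{11} * 2F1(-\frac{11}{2}, 3; \frac{19}{2}; -1) in reduced canonical form. Verdict: the Kummer evaluation I3 fires (x = -1; c = \frac{19}{2} equals 1+a-b for upper {-\frac{11}{2}, 3}: listed pattern). Value: \left(-\frac{29835}{16384}\right) \cdot \pi.

Key step: with t_0 = -\frac{12}{11}, the lower running product (C = -12/11, x = -1) is a rising factorial.
Adjacent-term ratio: r(k) = -1 * (k-\frac{11}{2}) (k+3) / [(k+\frac{19}{2}) (k+1)] - rational; roots negated = parameters, x = -1, C = -\frac{12}{11}.


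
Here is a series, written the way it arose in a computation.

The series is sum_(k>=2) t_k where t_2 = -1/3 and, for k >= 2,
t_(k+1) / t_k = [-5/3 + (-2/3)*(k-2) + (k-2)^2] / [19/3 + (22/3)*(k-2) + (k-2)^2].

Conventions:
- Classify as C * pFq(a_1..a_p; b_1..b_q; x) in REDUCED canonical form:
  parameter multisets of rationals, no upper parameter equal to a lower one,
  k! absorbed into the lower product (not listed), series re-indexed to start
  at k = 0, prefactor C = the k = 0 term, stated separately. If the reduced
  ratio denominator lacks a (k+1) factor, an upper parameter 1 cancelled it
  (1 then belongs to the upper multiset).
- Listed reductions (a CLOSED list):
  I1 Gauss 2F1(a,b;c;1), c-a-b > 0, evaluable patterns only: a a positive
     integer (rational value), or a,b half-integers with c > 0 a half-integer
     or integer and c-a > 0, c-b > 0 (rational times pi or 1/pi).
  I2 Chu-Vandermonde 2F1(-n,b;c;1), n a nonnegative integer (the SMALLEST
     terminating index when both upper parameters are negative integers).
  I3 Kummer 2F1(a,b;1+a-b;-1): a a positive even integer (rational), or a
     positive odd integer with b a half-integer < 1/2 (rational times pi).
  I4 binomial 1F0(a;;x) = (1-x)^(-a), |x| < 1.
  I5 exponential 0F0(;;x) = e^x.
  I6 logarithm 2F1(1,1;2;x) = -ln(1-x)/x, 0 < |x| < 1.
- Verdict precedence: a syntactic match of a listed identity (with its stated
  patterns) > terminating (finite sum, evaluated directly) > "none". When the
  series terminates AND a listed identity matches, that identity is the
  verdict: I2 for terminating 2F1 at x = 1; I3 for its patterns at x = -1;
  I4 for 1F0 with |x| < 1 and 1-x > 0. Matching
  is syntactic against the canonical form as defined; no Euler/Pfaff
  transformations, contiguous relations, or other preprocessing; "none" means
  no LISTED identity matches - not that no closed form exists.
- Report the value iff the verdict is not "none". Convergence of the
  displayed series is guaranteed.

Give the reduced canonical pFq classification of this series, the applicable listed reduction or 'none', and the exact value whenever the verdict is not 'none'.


Classification (C = -1/3): 2F1 with upper {-5/3, 1}, lower {19/3}, argument x = 1. Verdict (x = 1): Gauss's theorem (I1) applies (x = 1: the Gamma ratio telescopes since c-a-b = 7 > 0 and a = 1 in Z>0). Value: -16/63.

Key step: x = 1 and the expanded ratio factors over Q; C = -1/3, x = 1, roots give parameters.
Step ratio: r(k) = 1 * (k-5/3) (k+1) / [(k+19/3) (k+1)] - rational in k, leading ratio 1; with t_0 = -1/3, classification follows.


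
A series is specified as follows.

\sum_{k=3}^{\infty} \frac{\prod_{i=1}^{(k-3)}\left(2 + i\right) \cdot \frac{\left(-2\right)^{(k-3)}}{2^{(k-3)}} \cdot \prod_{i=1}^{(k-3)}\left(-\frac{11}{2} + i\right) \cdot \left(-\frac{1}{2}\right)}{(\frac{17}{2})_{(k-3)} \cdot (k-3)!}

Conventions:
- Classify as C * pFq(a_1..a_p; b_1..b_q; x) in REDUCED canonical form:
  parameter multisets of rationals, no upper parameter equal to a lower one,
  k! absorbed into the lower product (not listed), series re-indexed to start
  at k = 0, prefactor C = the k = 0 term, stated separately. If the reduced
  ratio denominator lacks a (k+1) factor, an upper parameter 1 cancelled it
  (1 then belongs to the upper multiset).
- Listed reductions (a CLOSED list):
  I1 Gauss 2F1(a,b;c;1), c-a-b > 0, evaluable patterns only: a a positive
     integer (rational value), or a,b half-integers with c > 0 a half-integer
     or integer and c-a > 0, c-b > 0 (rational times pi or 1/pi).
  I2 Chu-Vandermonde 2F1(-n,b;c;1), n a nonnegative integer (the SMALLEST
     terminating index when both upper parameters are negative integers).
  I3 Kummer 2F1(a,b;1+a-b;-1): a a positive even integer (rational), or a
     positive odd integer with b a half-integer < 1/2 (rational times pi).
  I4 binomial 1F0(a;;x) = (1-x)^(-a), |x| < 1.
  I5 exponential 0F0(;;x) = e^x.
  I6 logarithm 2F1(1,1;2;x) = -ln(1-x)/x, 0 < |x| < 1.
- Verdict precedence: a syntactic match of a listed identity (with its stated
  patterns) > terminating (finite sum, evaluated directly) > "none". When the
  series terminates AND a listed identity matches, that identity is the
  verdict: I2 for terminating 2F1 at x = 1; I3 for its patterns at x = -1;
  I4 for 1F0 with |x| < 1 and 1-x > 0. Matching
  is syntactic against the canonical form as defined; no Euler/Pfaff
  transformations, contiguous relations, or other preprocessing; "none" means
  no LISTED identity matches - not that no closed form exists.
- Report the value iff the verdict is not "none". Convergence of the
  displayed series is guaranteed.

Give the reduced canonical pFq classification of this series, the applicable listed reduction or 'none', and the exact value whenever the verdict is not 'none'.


Classification (C = -\frac{1}{2}): 2F1 with upper {-\frac{9}{2}, 3}, lower {\frac{17}{2}}, argument x = -1. Verdict at x = -1: Kummer (I3) matches (x = -1; c = \frac{17}{2} equals 1+a-b for upper {-\frac{9}{2}, 3}: listed pattern). Hence: \left(-\frac{45045}{65536}\right) \cdot \pi.

Structural cue: t_0 = -\frac{1}{2} here, and the running product (C = -1/2, x = -1) telescopes to a rising factorial.
Consecutive-term ratio: r(k) = -1 * (k-\frac{9}{2}) (k+3) / [(k+\frac{17}{2}) (k+1)] - poly over poly, x = -1 from leading terms; C = -\frac{1}{2} at k = 0.


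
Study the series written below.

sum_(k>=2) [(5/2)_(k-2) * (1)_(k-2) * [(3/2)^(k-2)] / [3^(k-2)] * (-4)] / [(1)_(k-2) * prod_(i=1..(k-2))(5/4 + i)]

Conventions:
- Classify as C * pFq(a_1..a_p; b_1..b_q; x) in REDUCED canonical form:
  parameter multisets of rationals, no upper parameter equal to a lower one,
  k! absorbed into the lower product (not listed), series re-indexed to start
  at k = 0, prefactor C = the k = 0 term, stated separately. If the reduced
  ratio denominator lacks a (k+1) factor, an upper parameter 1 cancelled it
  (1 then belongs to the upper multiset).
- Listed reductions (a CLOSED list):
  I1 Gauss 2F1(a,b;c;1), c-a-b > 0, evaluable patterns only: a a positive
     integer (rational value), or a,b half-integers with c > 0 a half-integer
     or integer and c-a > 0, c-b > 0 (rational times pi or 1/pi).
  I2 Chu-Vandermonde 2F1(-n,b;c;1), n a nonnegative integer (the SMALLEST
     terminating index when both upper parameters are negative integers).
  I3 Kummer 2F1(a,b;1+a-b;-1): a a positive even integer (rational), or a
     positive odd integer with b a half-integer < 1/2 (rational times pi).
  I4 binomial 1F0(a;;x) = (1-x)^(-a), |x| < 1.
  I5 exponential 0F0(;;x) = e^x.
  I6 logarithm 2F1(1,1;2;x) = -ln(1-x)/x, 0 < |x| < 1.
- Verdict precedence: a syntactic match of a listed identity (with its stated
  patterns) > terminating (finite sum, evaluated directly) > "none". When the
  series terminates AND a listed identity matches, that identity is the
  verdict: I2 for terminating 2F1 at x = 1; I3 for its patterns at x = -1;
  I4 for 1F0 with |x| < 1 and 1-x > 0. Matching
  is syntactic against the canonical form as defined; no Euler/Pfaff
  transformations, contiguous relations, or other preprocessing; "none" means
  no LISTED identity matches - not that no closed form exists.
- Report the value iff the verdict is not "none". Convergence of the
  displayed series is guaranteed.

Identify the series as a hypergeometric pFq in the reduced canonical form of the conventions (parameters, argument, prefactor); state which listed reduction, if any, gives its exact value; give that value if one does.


With C = -4: the canonical form is 2F1(1, 5/2; 9/4; 1/2). Verdict: none here - no I1-I6 shape fits x = 1/2 with lower {9/4}.

Structural cue: t_0 = -4 here, and the lower running product (C = -4) is a rising factorial.
Term ratio: r(k) = (1/2) * (k+1) (k+5/2) / [(k+9/4) (k+1)] - rational in k, leading ratio (1/2); with t_0 = -4, classification follows.


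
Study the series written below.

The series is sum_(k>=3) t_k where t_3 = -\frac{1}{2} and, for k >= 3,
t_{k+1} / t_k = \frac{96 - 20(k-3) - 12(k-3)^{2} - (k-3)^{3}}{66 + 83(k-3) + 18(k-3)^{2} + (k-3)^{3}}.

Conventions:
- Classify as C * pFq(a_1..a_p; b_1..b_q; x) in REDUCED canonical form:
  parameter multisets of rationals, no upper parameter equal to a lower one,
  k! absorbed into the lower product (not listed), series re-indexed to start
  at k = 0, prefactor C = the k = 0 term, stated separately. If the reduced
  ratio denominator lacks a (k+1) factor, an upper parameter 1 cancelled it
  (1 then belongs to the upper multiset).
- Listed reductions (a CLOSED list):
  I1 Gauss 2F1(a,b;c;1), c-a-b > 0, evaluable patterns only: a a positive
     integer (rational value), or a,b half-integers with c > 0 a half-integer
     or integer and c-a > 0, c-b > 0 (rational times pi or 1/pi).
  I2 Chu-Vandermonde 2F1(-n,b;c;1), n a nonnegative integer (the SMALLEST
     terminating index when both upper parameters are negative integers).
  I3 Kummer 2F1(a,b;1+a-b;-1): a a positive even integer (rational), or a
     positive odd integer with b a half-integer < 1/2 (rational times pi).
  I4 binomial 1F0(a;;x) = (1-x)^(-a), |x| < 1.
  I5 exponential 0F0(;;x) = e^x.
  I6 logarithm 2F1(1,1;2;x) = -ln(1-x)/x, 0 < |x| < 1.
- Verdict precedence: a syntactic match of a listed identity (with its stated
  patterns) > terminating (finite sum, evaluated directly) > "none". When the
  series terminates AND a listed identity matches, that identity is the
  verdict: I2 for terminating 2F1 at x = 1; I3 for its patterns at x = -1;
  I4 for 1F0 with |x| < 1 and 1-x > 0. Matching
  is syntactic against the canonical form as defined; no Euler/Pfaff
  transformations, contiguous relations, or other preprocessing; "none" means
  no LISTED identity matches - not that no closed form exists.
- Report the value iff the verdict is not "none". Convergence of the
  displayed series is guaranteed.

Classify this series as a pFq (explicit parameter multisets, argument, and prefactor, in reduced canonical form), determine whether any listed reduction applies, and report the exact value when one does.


At argument -1: a 2F1 with upper {-2, 8}, lower {11}, scaled by C = -\frac{1}{2}. Verdict: this is Kummer's theorem (I3) (x = -1; c = 11 equals 1+a-b for upper {-2, 8}: listed pattern). Sum: -\frac{3}{2}.

First insight: t_0 = -\frac{1}{2} here, and the parameter 6 appears in both the upper and lower lists and cancels.
Ratio: r(k) = -1 * (k-2) (k+8) / [(k+11) (k+1)] - poly over poly, x = -1 from leading terms; C = -\frac{1}{2} at k = 0.


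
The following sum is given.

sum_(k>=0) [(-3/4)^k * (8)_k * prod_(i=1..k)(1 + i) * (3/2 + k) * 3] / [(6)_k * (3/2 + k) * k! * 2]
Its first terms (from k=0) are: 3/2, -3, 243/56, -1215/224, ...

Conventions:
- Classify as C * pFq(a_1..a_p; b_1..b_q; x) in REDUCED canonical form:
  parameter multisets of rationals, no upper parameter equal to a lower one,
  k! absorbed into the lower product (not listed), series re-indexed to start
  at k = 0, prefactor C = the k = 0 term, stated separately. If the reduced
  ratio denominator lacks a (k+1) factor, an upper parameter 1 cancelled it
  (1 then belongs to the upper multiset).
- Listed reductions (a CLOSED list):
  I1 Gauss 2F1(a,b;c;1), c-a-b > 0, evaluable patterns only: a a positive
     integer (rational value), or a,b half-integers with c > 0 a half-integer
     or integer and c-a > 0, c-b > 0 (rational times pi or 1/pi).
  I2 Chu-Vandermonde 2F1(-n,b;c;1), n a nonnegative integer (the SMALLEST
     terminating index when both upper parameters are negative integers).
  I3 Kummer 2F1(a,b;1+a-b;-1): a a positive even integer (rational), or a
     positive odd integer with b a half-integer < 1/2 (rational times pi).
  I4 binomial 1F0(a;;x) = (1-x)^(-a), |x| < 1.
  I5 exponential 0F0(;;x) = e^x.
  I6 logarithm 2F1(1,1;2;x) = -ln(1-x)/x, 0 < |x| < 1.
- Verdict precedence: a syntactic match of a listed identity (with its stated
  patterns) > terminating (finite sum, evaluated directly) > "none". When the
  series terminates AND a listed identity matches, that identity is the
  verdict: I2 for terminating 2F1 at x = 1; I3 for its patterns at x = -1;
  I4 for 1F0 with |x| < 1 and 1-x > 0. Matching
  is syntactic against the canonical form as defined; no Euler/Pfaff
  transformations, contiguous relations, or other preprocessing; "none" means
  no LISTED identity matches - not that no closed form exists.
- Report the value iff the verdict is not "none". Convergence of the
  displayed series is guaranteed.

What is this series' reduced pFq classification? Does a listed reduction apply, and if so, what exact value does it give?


Prefactor 3/2, argument -3/4: 2F1 with upper {2, 8} over lower {6}. Verdict: none - at argument -3/4 the multisets {2, 8} ; {6} match no listed identity.

Key step: x = (-3/4) and the factor k + 3/2 cancels (top and bottom), leaving C = 3/2.
Term ratio: r(k) = (-3/4) * (k+2) (k+8) / [(k+6) (k+1)] - rational; roots negated = parameters, x = (-3/4), C = 3/2.


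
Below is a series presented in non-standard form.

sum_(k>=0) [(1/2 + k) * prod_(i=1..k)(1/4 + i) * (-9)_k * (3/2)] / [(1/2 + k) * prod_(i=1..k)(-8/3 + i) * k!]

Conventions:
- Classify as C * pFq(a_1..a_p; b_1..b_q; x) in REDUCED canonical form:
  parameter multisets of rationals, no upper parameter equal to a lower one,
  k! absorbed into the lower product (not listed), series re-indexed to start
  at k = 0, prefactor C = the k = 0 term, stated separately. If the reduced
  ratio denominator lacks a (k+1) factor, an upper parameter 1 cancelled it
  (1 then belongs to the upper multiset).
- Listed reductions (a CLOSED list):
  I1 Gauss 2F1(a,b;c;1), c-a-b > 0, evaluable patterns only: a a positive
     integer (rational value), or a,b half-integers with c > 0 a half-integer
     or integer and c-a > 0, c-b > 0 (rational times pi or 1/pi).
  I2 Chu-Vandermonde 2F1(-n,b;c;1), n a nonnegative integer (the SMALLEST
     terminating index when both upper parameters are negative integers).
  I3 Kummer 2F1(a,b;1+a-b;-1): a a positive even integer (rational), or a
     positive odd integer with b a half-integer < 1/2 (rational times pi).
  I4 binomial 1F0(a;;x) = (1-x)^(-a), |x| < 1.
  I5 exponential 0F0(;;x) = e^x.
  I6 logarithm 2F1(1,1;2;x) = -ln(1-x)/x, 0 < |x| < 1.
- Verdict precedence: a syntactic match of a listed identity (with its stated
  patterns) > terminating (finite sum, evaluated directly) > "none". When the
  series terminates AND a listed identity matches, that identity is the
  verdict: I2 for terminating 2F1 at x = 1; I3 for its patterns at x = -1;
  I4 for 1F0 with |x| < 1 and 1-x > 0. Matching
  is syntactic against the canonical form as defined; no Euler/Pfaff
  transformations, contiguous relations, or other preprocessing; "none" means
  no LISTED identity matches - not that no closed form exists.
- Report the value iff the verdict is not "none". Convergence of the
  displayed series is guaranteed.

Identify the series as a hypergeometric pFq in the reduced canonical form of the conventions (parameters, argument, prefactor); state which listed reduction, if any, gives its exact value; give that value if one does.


With C = 3/2: the canonical form is 2F1(-9, 5/4; -5/3; 1). Verdict (x = 1): Vandermonde's identity (I2) applies (terminating 2F1 at x = 1 with n = 9, b = 5/4, c = -5/3). Value: -419700435/2550136832.

First insight: from the first term 3/2: the lower running product (C = 3/2) is a rising factorial.
Ratio: r(k) = 1 * (k-9) (k+5/4) / [(k-5/3) (k+1)] - poly over poly, x = 1 from leading terms; C = 3/2 at k = 0.


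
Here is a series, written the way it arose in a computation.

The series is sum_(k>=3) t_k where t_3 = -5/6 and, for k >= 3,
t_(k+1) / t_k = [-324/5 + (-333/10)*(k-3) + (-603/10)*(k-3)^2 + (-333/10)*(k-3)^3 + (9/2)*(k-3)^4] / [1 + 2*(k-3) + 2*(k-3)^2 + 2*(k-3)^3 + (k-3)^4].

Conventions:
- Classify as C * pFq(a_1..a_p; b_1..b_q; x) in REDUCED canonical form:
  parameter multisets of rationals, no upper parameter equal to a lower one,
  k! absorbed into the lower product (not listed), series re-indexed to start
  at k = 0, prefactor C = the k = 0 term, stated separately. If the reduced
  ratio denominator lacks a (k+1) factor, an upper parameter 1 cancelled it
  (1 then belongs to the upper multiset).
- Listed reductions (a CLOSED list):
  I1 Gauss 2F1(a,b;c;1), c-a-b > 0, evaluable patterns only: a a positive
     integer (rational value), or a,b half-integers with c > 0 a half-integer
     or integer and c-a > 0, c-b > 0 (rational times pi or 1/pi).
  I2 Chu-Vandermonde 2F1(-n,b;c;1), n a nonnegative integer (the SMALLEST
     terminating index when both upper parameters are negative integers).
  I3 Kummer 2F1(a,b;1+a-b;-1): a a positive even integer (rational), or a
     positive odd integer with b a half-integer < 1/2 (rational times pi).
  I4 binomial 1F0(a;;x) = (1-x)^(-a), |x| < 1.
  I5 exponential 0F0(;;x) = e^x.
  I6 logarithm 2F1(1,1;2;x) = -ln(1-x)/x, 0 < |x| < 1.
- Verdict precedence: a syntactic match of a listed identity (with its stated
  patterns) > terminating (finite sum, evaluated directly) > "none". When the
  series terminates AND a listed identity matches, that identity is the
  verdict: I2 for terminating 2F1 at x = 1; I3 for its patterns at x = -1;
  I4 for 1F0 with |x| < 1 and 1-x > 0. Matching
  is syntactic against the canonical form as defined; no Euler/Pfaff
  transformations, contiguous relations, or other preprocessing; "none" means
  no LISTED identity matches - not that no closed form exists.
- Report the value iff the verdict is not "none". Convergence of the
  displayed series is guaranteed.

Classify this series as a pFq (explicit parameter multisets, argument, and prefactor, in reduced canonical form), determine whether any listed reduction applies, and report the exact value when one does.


First insight: t_0 = -5/6 here, and the ratio is unreduced: k^2 + 1 divides both sides (prefactor -5/6).
Adjacent-term ratio: r(k) = (9/2) * (k-9) (k+8/5) / [(k+1) (k+1)] - rational in k. x = (9/2); t_0 = -5/6; negate the roots.

This is -5/6 * 2F1(-9, 8/5; 1; 9/2) in reduced canonical form. Verdict: terminating (-9 upstairs). 10 nonzero terms in all; added directly. Its exact value is 1000271929213001/3000000000.


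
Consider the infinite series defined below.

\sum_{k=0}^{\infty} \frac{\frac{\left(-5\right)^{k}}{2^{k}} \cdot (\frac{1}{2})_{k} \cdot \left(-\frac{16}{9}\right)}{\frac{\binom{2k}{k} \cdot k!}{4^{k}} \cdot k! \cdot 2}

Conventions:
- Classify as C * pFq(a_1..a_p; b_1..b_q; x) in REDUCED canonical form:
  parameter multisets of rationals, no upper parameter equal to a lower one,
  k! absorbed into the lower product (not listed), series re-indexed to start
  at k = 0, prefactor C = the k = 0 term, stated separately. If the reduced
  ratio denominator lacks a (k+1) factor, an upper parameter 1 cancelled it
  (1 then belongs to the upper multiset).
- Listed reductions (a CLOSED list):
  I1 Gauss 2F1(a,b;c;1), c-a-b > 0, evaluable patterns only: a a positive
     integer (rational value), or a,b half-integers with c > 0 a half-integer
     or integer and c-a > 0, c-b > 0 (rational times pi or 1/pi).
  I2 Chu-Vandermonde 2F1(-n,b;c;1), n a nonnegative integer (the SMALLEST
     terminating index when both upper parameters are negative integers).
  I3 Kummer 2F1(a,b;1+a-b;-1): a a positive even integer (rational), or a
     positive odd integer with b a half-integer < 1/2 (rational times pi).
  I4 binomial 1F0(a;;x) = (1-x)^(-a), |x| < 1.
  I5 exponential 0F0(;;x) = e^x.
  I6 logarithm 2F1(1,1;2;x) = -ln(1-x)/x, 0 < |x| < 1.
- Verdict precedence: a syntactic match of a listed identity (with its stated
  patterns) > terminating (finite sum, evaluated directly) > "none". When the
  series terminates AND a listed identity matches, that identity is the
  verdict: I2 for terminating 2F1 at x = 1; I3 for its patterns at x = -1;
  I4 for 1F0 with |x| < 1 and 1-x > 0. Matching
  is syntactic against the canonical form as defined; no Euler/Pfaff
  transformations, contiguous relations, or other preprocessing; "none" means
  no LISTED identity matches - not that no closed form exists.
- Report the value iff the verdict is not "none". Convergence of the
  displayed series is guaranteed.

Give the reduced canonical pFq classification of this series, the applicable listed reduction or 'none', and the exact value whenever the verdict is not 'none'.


At argument -\frac{5}{2}: a 0F0 with upper {-}, lower {-}, scaled by C = -\frac{8}{9}. Verdict: the exponential series (I5) applies (the 0F0 exponential series at x = -\frac{5}{2}). Sum: \left(-\frac{8}{9}\right) \cdot e^{-\frac{5}{2}}.

Key step: t_0 = -\frac{8}{9} here, and the constant factors (C = -8/9) combine into one prefactor.
Ratio: r(k) = -\frac{5}{2} * 1 / [(k+1)] - rational in k, leading ratio -\frac{5}{2}; with t_0 = -\frac{8}{9}, classification follows.


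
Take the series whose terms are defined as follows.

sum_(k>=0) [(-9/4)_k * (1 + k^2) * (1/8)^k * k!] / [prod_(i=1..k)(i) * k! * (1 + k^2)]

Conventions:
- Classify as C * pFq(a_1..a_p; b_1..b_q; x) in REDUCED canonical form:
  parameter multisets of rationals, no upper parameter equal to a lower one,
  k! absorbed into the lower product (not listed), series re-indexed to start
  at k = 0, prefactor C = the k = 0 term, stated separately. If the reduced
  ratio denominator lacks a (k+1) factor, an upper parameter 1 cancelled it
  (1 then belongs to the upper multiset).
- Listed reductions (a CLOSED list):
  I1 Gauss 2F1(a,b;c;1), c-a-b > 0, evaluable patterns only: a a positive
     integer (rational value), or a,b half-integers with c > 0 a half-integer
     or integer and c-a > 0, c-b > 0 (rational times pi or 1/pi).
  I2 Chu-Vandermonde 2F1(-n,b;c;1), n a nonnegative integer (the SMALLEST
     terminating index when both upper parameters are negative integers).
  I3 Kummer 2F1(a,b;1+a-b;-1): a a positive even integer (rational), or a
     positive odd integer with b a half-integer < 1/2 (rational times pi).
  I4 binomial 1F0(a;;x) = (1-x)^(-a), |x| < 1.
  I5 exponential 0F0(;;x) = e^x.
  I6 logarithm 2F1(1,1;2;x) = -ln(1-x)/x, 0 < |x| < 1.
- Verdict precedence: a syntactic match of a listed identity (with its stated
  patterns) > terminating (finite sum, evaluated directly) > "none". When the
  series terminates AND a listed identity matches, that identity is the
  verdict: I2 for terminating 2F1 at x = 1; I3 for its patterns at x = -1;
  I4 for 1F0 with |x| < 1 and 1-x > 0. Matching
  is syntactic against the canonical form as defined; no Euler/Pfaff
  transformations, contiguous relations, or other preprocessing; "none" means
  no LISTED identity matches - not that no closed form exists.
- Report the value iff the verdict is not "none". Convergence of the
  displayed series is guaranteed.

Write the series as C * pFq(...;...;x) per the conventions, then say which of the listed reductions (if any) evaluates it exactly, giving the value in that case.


Canonical form: C = 1 times 1F0 with upper {-9/4}, lower {-}, x = 1/8. Verdict (x = 1/8): binomial (I4) applies (the 1F0 binomial series: exponent 9/4, x = 1/8). Sum: (7/8)^(9/4).

Key step: x = (1/8) and the parameter 1 appears in both the upper and lower lists and cancels (alongside the other common factor).
Step ratio: r(k) = (1/8) * (k-9/4) / [(k+1)] - rational in k. x = (1/8); t_0 = 1; negate the roots.


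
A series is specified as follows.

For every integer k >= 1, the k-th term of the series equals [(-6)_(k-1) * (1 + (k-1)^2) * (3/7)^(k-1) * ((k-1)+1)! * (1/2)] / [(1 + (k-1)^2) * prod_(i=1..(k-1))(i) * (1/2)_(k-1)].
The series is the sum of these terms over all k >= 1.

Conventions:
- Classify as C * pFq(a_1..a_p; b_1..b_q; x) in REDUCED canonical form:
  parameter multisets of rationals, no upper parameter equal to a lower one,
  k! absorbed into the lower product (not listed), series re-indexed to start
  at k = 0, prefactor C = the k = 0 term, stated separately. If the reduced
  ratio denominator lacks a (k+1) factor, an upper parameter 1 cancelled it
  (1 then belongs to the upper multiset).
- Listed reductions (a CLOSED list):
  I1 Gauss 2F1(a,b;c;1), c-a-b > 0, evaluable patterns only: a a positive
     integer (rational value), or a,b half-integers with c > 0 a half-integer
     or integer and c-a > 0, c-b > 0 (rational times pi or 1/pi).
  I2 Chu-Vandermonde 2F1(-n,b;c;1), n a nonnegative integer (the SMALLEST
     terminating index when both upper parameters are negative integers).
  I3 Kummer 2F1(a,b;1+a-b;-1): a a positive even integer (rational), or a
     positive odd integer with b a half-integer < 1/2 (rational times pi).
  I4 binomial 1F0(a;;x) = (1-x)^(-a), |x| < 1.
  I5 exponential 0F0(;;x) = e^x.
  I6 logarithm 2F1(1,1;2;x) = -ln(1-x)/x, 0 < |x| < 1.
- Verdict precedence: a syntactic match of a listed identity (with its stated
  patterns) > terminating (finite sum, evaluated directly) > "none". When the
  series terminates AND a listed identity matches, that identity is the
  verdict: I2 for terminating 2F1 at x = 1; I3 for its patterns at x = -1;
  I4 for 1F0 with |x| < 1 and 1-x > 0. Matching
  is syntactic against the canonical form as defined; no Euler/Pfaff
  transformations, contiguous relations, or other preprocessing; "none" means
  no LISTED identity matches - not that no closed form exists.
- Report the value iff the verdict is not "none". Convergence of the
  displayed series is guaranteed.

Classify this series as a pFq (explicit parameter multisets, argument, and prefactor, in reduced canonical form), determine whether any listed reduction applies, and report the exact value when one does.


Prefactor 1/2, argument 3/7: 2F1 with upper {-6, 2} over lower {1/2}. Verdict: terminating - the sum ends at index 6 because -6 is a negative integer; exact evaluation follows. Value: -85381/2588278.

Structural cue: from the first term 1/2: the product of the first k integers (prefactor 1/2) is k!.
Ratio: r(k) = (3/7) * (k-6) (k+2) / [(k+1/2) (k+1)] - poly over poly, x = (3/7) from leading terms; C = 1/2 at k = 0.
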